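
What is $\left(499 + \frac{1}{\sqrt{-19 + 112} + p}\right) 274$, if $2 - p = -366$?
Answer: $\frac{18503367138}{135331} - \frac{274 \sqrt{93}}{135331} \approx 1.3673 \cdot 10^{5}$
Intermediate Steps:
$p = 368$ ($p = 2 - -366 = 2 + 366 = 368$)
$\left(499 + \frac{1}{\sqrt{-19 + 112} + p}\right) 274 = \left(499 + \frac{1}{\sqrt{-19 + 112} + 368}\right) 274 = \left(499 + \frac{1}{\sqrt{93} + 368}\right) 274 = \left(499 + \frac{1}{368 + \sqrt{93}}\right) 274 = 136726 + \frac{274}{368 + \sqrt{93}}$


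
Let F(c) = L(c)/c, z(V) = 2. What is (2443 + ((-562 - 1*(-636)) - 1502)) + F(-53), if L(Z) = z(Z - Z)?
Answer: 53793/53 ≈ 1015.0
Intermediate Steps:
L(Z) = 2
F(c) = 2/c
(2443 + ((-562 - 1*(-636)) - 1502)) + F(-53) = (2443 + ((-562 - 1*(-636)) - 1502)) + 2/(-53) = (2443 + ((-562 + 636) - 1502)) + 2*(-1/53) = (2443 + (74 - 1502)) - 2/53 = (2443 - 1428) - 2/53 = 1015 - 2/53 = 53793/53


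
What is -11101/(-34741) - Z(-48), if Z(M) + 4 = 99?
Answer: -3289294/34741 ≈ -94.680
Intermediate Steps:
Z(M) = 95 (Z(M) = -4 + 99 = 95)
-11101/(-34741) - Z(-48) = -11101/(-34741) - 1*95 = -11101*(-1/34741) - 95 = 11101/34741 - 95 = -3289294/34741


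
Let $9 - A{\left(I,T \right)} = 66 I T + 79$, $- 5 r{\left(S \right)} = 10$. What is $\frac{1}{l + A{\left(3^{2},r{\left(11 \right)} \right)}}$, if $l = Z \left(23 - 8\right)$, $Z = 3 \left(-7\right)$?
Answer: $\frac{1}{803} \approx 0.0012453$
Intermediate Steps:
$Z = -21$
$r{\left(S \right)} = -2$ ($r{\left(S \right)} = \left(- \frac{1}{5}\right) 10 = -2$)
$A{\left(I,T \right)} = -70 - 66 I T$ ($A{\left(I,T \right)} = 9 - \left(66 I T + 79\right) = 9 - \left(79 + 66 I T\right) = -70 - 66 I T$)
$l = -315$ ($l = - 21 \left(23 - 8\right) = \left(-21\right) 15 = -315$)
$\frac{1}{l + A{\left(3^{2},r{\left(11 \right)} \right)}} = \frac{1}{-315 - \left(70 + 66 \cdot 3^{2} \left(-2\right)\right)} = \frac{1}{-315 - \left(70 + 594 \left(-2\right)\right)} = \frac{1}{-315 + \left(-70 + 1188\right)} = \frac{1}{-315 + 1118} = \frac{1}{803}$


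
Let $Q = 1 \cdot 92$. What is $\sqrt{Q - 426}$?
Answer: $i \sqrt{334} \approx 18.276 i$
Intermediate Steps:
$Q = 92$
$\sqrt{Q - 426} = \sqrt{92 - 426} = \sqrt{-334} = i \sqrt{334}$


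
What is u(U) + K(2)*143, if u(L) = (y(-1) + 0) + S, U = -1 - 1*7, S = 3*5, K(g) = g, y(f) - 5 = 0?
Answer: 306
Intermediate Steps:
y(f) = 5 (y(f) = 5 + 0 = 5)
S = 15
U = -8 (U = -1 - 7 = -8)
u(L) = 20 (u(L) = (5 + 0) + 15 = 5 + 15 = 20)
u(U) + K(2)*143 = 20 + 2*143 = 20 + 286 = 306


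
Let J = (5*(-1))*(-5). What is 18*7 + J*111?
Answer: 2901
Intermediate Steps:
J = 25 (J = -5*(-5) = 25)
18*7 + J*111 = 18*7 + 25*111 = 126 + 2775 = 2901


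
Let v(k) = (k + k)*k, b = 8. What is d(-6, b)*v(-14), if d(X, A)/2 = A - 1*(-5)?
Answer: 10192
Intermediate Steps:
d(X, A) = 10 + 2*A (d(X, A) = 2*(A - 1*(-5)) = 2*(A + 5) = 2*(5 + A) = 10 + 2*A)
v(k) = 2*k**2 (v(k) = (2*k)*k = 2*k**2)
d(-6, b)*v(-14) = (10 + 2*8)*(2*(-14)**2) = (10 + 16)*(2*196) = 26*392 = 10192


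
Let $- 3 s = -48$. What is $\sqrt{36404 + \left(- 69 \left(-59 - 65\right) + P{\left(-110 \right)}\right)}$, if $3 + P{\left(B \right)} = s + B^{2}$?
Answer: $\sqrt{57073} \approx 238.9$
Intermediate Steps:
$s = 16$ ($s = \left(- \frac{1}{3}\right) \left(-48\right) = 16$)
$P{\left(B \right)} = 13 + B^{2}$ ($P{\left(B \right)} = -3 + \left(16 + B^{2}\right) = 13 + B^{2}$)
$\sqrt{36404 + \left(- 69 \left(-59 - 65\right) + P{\left(-110 \right)}\right)} = \sqrt{36404 - \left(-13 - 12100 + 69 \left(-59 - 65\right)\right)} = \sqrt{36404 + \left(\left(-69\right) \left(-124\right) + \left(13 + 12100\right)\right)} = \sqrt{36404 + \left(8556 + 12113\right)} = \sqrt{36404 + 20669} = \sqrt{57073}$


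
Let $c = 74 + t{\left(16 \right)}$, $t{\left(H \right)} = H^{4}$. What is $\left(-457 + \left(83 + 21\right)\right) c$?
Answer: $-23160330$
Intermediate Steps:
$c = 65610$ ($c = 74 + 16^{4} = 74 + 65536 = 65610$)
$\left(-457 + \left(83 + 21\right)\right) c = \left(-457 + \left(83 + 21\right)\right) 65610 = \left(-457 + 104\right) 65610 = \left(-353\right) 65610 = -23160330$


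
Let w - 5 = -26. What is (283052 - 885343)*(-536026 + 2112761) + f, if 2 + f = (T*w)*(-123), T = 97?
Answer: -949653049336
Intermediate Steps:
w = -21 (w = 5 - 26 = -21)
f = 250549 (f = -2 + (97*(-21))*(-123) = -2 - 2037*(-123) = -2 + 250551 = 250549)
(283052 - 885343)*(-536026 + 2112761) + f = (283052 - 885343)*(-536026 + 2112761) + 250549 = -602291*1576735 + 250549 = -949653299885 + 250549 = -949653049336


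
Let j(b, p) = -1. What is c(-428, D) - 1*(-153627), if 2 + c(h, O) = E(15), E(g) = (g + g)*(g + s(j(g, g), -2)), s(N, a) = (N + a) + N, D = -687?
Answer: 153955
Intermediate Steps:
s(N, a) = a + 2*N
E(g) = 2*g*(-4 + g) (E(g) = (g + g)*(g + (-2 + 2*(-1))) = (2*g)*(g + (-2 - 2)) = (2*g)*(g - 4) = (2*g)*(-4 + g) = 2*g*(-4 + g))
c(h, O) = 328 (c(h, O) = -2 + 2*15*(-4 + 15) = -2 + 2*15*11 = -2 + 330 = 328)
c(-428, D) - 1*(-153627) = 328 - 1*(-153627) = 328 + 153627 = 153955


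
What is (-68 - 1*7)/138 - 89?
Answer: -4119/46 ≈ -89.543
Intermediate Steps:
(-68 - 1*7)/138 - 89 = (-68 - 7)/138 - 89 = (1/138)*(-75) - 89 = -25/46 - 89 = -4119/46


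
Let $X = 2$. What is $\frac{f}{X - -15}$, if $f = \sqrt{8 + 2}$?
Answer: $\frac{\sqrt{10}}{17} \approx 0.18602$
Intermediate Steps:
$f = \sqrt{10} \approx 3.1623$
$\frac{f}{X - -15} = \frac{\sqrt{10}}{2 - -15} = \frac{\sqrt{10}}{2 + 15} = \frac{\sqrt{10}}{17}$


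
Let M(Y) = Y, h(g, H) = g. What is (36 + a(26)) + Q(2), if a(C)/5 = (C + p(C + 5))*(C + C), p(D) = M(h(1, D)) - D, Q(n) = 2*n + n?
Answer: -998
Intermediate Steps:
Q(n) = 3*n
p(D) = 1 - D
a(C) = -40*C (a(C) = 5*((C + (1 - (C + 5)))*(C + C)) = 5*((C + (1 - (5 + C)))*(2*C)) = 5*((C + (1 + (-5 - C)))*(2*C)) = 5*((C + (-4 - C))*(2*C)) = 5*(-8*C) = -40*C)
(36 + a(26)) + Q(2) = (36 - 40*26) + 3*2 = (36 - 1040) + 6 = -1004 + 6 = -998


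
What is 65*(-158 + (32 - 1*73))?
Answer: -12935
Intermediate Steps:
65*(-158 + (32 - 1*73)) = 65*(-158 + (32 - 73)) = 65*(-158 - 41) = 65*(-199) = -12935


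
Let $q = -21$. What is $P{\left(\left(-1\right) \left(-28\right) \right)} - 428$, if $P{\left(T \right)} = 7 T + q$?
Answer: $-253$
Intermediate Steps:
$P{\left(T \right)} = -21 + 7 T$ ($P{\left(T \right)} = 7 T - 21 = -21 + 7 T$)
$P{\left(\left(-1\right) \left(-28\right) \right)} - 428 = \left(-21 + 7 \left(\left(-1\right) \left(-28\right)\right)\right) - 428 = \left(-21 + 7 \cdot 28\right) - 428 = \left(-21 + 196\right) - 428 = 175 - 428 = -253$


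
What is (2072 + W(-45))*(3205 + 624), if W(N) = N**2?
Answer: 15687413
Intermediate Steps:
(2072 + W(-45))*(3205 + 624) = (2072 + (-45)**2)*(3205 + 624) = (2072 + 2025)*3829 = 4097*3829 = 15687413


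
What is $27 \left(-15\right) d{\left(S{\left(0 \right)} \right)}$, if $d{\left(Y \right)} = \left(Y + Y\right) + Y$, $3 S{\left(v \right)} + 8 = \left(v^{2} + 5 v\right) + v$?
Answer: $3240$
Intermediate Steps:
$S{\left(v \right)} = - \frac{8}{3} + 2 v + \frac{v^{2}}{3}$ ($S{\left(v \right)} = - \frac{8}{3} + \frac{\left(v^{2} + 5 v\right) + v}{3} = - \frac{8}{3} + \frac{v^{2} + 6 v}{3} = - \frac{8}{3} + \left(2 v + \frac{v^{2}}{3}\right) = - \frac{8}{3} + 2 v + \frac{v^{2}}{3}$)
$d{\left(Y \right)} = 3 Y$ ($d{\left(Y \right)} = 2 Y + Y = 3 Y$)
$27 \left(-15\right) d{\left(S{\left(0 \right)} \right)} = 27 \left(-15\right) 3 \left(- \frac{8}{3} + 2 \cdot 0 + \frac{0^{2}}{3}\right) = - 405 \cdot 3 \left(- \frac{8}{3} + 0 + \frac{1}{3} \cdot 0\right) = - 405 \cdot 3 \left(- \frac{8}{3} + 0 + 0\right) = - 405 \cdot 3 \left(- \frac{8}{3}\right) = \left(-405\right) \left(-8\right) = 3240$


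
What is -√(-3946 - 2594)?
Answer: -2*I*√1635 ≈ -80.87*I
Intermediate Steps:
-√(-3946 - 2594) = -√(-6540) = -2*I*√1635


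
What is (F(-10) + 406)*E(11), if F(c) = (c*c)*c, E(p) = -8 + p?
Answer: -1782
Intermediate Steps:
F(c) = c³ (F(c) = c²*c = c³)
(F(-10) + 406)*E(11) = ((-10)³ + 406)*(-8 + 11) = (-1000 + 406)*3 = -594*3 = -1782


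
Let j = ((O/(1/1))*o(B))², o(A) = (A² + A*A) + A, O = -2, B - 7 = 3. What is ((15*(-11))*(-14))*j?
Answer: 407484000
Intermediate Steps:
B = 10 (B = 7 + 3 = 10)
o(A) = A + 2*A² (o(A) = (A² + A²) + A = 2*A² + A = A + 2*A²)
j = 176400 (j = ((-2/(1/1))*(10*(1 + 2*10)))² = ((-2/1)*(10*(1 + 20)))² = ((-2*1)*(10*21))² = (-2*210)² = (-420)² = 176400)
((15*(-11))*(-14))*j = ((15*(-11))*(-14))*176400 = -165*(-14)*176400 = 2310*176400 = 407484000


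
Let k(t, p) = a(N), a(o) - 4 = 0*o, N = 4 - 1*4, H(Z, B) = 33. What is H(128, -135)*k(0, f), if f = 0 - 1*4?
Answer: 132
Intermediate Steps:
f = -4 (f = 0 - 4 = -4)
N = 0 (N = 4 - 4 = 0)
a(o) = 4 (a(o) = 4 + 0*o = 4 + 0 = 4)
k(t, p) = 4
H(128, -135)*k(0, f) = 33*4 = 132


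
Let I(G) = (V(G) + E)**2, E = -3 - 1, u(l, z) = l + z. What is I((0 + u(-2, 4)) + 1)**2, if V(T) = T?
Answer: 1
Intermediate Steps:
E = -4
I(G) = (-4 + G)**2 (I(G) = (G - 4)**2 = (-4 + G)**2)
I((0 + u(-2, 4)) + 1)**2 = ((-4 + ((0 + (-2 + 4)) + 1))**2)**2 = ((-4 + ((0 + 2) + 1))**2)**2 = ((-4 + (2 + 1))**2)**2 = ((-4 + 3)**2)**2 = ((-1)**2)**2 = 1**2 = 1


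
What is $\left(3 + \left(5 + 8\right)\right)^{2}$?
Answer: $256$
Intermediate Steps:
$\left(3 + \left(5 + 8\right)\right)^{2} = \left(3 + 13\right)^{2} = 16^{2} = 256$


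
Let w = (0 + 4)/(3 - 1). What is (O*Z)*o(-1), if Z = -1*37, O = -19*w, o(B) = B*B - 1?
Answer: 0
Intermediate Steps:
w = 2 (w = 4/2 = 4*(½) = 2)
o(B) = -1 + B² (o(B) = B² - 1 = -1 + B²)
O = -38 (O = -19*2 = -38)
Z = -37
(O*Z)*o(-1) = (-38*(-37))*(-1 + (-1)²) = 1406*(-1 + 1) = 1406*0 = 0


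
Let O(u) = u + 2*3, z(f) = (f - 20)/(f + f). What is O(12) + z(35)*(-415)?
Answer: -993/14 ≈ -70.929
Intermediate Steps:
z(f) = (-20 + f)/(2*f) (z(f) = (-20 + f)/((2*f)) = (-20 + f)*(1/(2*f)) = (-20 + f)/(2*f))
O(u) = 6 + u (O(u) = u + 6 = 6 + u)
O(12) + z(35)*(-415) = (6 + 12) + ((½)*(-20 + 35)/35)*(-415) = 18 + ((½)*(1/35)*15)*(-415) = 18 + (3/14)*(-415) = 18 - 1245/14 = -993/14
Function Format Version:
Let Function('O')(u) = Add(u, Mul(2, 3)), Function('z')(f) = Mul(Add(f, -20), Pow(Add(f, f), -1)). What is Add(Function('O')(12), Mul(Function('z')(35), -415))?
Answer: Rational(-993, 14) ≈ -70.929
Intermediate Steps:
Function('z')(f) = Mul(Rational(1, 2), Pow(f, -1), Add(-20, f)) (Function('z')(f) = Mul(Add(-20, f), Pow(Mul(2, f), -1)) = Mul(Add(-20, f), Mul(Rational(1, 2), Pow(f, -1))) = Mul(Rational(1, 2), Pow(f, -1), Add(-20, f)))
Function('O')(u) = Add(6, u) (Function('O')(u) = Add(u, 6) = Add(6, u))
Add(Function('O')(12), Mul(Function('z')(35), -415)) = Add(Add(6, 12), Mul(Mul(Rational(1, 2), Pow(35, -1), Add(-20, 35)), -415)) = Add(18, Mul(Mul(Rational(1, 2), Rational(1, 35), 15), -415)) = Add(18, Mul(Rational(3, 14), -415)) = Add(18, Rational(-1245, 14)) = Rational(-993, 14)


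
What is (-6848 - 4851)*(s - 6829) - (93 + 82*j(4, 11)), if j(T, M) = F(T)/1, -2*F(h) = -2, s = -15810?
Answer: 264853486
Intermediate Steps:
F(h) = 1 (F(h) = -½*(-2) = 1)
j(T, M) = 1 (j(T, M) = 1/1 = 1*1 = 1)
(-6848 - 4851)*(s - 6829) - (93 + 82*j(4, 11)) = (-6848 - 4851)*(-15810 - 6829) - (93 + 82*1) = -11699*(-22639) - (93 + 82) = 264853661 - 1*175 = 264853661 - 175 = 264853486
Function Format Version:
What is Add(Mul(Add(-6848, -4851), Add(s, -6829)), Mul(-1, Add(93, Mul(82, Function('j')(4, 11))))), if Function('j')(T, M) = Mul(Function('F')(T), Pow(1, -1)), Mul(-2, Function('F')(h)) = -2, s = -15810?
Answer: 264853486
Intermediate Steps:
Function('F')(h) = 1 (Function('F')(h) = Mul(Rational(-1, 2), -2) = 1)
Function('j')(T, M) = 1 (Function('j')(T, M) = Mul(1, Pow(1, -1)) = Mul(1, 1) = 1)
Add(Mul(Add(-6848, -4851), Add(s, -6829)), Mul(-1, Add(93, Mul(82, Function('j')(4, 11))))) = Add(Mul(Add(-6848, -4851), Add(-15810, -6829)), Mul(-1, Add(93, Mul(82, 1)))) = Add(Mul(-11699, -22639), Mul(-1, Add(93, 82))) = Add(264853661, Mul(-1, 175)) = Add(264853661, -175) = 264853486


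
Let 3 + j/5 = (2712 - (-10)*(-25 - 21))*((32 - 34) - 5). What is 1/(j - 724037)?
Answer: -1/802872 ≈ -1.2455e-6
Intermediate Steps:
j = -78835 (j = -15 + 5*((2712 - (-10)*(-25 - 21))*((32 - 34) - 5)) = -15 + 5*((2712 - (-10)*(-46))*(-2 - 5)) = -15 + 5*((2712 - 1*460)*(-7)) = -15 + 5*((2712 - 460)*(-7)) = -15 + 5*(2252*(-7)) = -15 + 5*(-15764) = -15 - 78820 = -78835)
1/(j - 724037) = 1/(-78835 - 724037) = 1/(-802872) = -1/802872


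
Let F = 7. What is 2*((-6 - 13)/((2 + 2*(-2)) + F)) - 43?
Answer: -253/5 ≈ -50.600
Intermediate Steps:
2*((-6 - 13)/((2 + 2*(-2)) + F)) - 43 = 2*((-6 - 13)/((2 + 2*(-2)) + 7)) - 43 = 2*(-19/((2 - 4) + 7)) - 43 = 2*(-19/(-2 + 7)) - 43 = 2*(-19/5) - 43 = -38/5 - 43 = -253/5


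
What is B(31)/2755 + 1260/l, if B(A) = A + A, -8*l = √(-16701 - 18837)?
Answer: 62/2755 + 1680*I*√35538/5923 ≈ 0.022505 + 53.47*I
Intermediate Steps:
l = -I*√35538/8 (l = -√(-16701 - 18837)/8 = -I*√35538/8 ≈ -23.564*I)
B(A) = 2*A
B(31)/2755 + 1260/l = (2*31)/2755 + 1260/((-I*√35538/8)) = 62*(1/2755) + 1260*(4*I*√35538/17769) = 62/2755 + 1680*I*√35538/5923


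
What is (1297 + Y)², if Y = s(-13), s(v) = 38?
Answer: 1782225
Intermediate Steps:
Y = 38
(1297 + Y)² = (1297 + 38)² = 1335² = 1782225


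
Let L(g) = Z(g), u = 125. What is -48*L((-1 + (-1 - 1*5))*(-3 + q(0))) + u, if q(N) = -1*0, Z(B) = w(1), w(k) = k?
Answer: 77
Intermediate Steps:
Z(B) = 1
q(N) = 0
L(g) = 1
-48*L((-1 + (-1 - 1*5))*(-3 + q(0))) + u = -48*1 + 125 = -48 + 125 = 77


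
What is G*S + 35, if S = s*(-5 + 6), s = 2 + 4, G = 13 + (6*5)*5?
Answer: 1013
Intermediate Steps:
G = 163 (G = 13 + 30*5 = 13 + 150 = 163)
s = 6
S = 6 (S = 6*(-5 + 6) = 6*1 = 6)
G*S + 35 = 163*6 + 35 = 978 + 35 = 1013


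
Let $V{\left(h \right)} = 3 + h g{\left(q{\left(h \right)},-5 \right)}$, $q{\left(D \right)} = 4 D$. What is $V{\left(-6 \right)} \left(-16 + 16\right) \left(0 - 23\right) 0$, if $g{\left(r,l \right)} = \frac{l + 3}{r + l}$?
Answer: $0$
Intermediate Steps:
$g{\left(r,l \right)} = \frac{3 + l}{l + r}$
$V{\left(h \right)} = 3 - \frac{2 h}{-5 + 4 h}$ ($V{\left(h \right)} = 3 + h \frac{3 - 5}{-5 + 4 h} = 3 + h \frac{1}{-5 + 4 h} \left(-2\right) = 3 + h \left(- \frac{2}{-5 + 4 h}\right) = 3 - \frac{2 h}{-5 + 4 h}$)
$V{\left(-6 \right)} \left(-16 + 16\right) \left(0 - 23\right) 0 = \frac{5 \left(-3 + 2 \left(-6\right)\right)}{-5 + 4 \left(-6\right)} \left(-16 + 16\right) \left(0 - 23\right) 0 = \frac{5 \left(-3 - 12\right)}{-5 - 24} \cdot 0 \left(-23\right) 0 = 5 \frac{1}{-29} \left(-15\right) 0 \cdot 0 = 5 \left(- \frac{1}{29}\right) \left(-15\right) 0 \cdot 0 = \frac{75}{29} \cdot 0 \cdot 0 = 0 \cdot 0 = 0$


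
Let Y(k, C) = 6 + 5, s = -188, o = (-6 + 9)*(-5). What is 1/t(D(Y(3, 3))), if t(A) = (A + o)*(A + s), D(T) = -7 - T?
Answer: 1/6798 ≈ 0.00014710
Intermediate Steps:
o = -15 (o = 3*(-5) = -15)
Y(k, C) = 11
t(A) = (-188 + A)*(-15 + A) (t(A) = (A - 15)*(A - 188) = (-15 + A)*(-188 + A) = (-188 + A)*(-15 + A))
1/t(D(Y(3, 3))) = 1/(2820 + (-7 - 1*11)**2 - 203*(-7 - 1*11)) = 1/(2820 + (-7 - 11)**2 - 203*(-7 - 11)) = 1/(2820 + (-18)**2 - 203*(-18)) = 1/(2820 + 324 + 3654) = 1/6798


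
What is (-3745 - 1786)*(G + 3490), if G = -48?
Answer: -19037702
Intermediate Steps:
(-3745 - 1786)*(G + 3490) = (-3745 - 1786)*(-48 + 3490) = -5531*3442 = -19037702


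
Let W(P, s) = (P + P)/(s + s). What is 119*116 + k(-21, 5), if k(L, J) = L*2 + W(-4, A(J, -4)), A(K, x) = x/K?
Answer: 13767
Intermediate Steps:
W(P, s) = P/s (W(P, s) = (2*P)/((2*s)) = (2*P)*(1/(2*s)) = P/s)
k(L, J) = J + 2*L (k(L, J) = L*2 - 4*(-J/4) = 2*L - (-1)*J = 2*L + J = J + 2*L)
119*116 + k(-21, 5) = 119*116 + (5 + 2*(-21)) = 13804 + (5 - 42) = 13804 - 37 = 13767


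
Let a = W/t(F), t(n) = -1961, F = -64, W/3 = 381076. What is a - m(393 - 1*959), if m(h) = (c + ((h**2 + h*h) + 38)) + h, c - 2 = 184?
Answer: -1256908798/1961 ≈ -6.4095e+5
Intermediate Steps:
W = 1143228 (W = 3*381076 = 1143228)
c = 186 (c = 2 + 184 = 186)
a = -1143228/1961 (a = 1143228/(-1961) = 1143228*(-1/1961) = -1143228/1961 ≈ -582.98)
m(h) = 224 + h + 2*h**2 (m(h) = (186 + ((h**2 + h*h) + 38)) + h = (186 + ((h**2 + h**2) + 38)) + h = (186 + (2*h**2 + 38)) + h = (186 + (38 + 2*h**2)) + h = (224 + 2*h**2) + h = 224 + h + 2*h**2)
a - m(393 - 1*959) = -1143228/1961 - (224 + (393 - 1*959) + 2*(393 - 1*959)**2) = -1143228/1961 - (224 + (393 - 959) + 2*(393 - 959)**2) = -1143228/1961 - (224 - 566 + 2*(-566)**2) = -1143228/1961 - (224 - 566 + 2*320356) = -1143228/1961 - (224 - 566 + 640712) = -1143228/1961 - 1*640370 = -1143228/1961 - 640370 = -1256908798/1961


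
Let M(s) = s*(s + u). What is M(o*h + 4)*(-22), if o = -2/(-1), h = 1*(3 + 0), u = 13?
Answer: -5060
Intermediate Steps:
h = 3 (h = 1*3 = 3)
o = 2 (o = -2*(-1) = 2)
M(s) = s*(13 + s) (M(s) = s*(s + 13) = s*(13 + s))
M(o*h + 4)*(-22) = ((2*3 + 4)*(13 + (2*3 + 4)))*(-22) = ((6 + 4)*(13 + (6 + 4)))*(-22) = (10*(13 + 10))*(-22) = (10*23)*(-22) = 230*(-22) = -5060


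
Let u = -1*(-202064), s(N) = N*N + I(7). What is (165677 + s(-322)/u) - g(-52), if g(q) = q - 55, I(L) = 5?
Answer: 33499081865/202064 ≈ 1.6578e+5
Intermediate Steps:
s(N) = 5 + N**2 (s(N) = N*N + 5 = N**2 + 5 = 5 + N**2)
u = 202064
g(q) = -55 + q
(165677 + s(-322)/u) - g(-52) = (165677 + (5 + (-322)**2)/202064) - (-55 - 52) = (165677 + (5 + 103684)*(1/202064)) - 1*(-107) = (165677 + 103689*(1/202064)) + 107 = (165677 + 103689/202064) + 107 = 33477461017/202064 + 107 = 33499081865/202064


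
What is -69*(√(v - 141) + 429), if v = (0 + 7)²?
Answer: -29601 - 138*I*√23 ≈ -29601.0 - 661.83*I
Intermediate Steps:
v = 49 (v = 7² = 49)
-69*(√(v - 141) + 429) = -69*(√(49 - 141) + 429) = -69*(√(-92) + 429) = -69*(2*I*√23 + 429) = -69*(429 + 2*I*√23) = -29601 - 138*I*√23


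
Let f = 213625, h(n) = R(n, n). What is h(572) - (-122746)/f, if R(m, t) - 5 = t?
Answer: 123384371/213625 ≈ 577.57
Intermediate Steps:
R(m, t) = 5 + t
h(n) = 5 + n
h(572) - (-122746)/f = (5 + 572) - (-122746)/213625 = 577 - (-122746)/213625 = 577 - 1*(-122746/213625) = 577 + 122746/213625 = 123384371/213625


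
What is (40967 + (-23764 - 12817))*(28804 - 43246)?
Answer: -63342612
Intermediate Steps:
(40967 + (-23764 - 12817))*(28804 - 43246) = (40967 - 36581)*(-14442) = 4386*(-14442) = -63342612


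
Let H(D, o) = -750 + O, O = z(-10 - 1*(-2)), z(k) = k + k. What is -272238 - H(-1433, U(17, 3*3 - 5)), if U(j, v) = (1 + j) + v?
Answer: -271472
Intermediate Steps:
z(k) = 2*k
O = -16 (O = 2*(-10 - 1*(-2)) = 2*(-10 + 2) = 2*(-8) = -16)
U(j, v) = 1 + j + v
H(D, o) = -766 (H(D, o) = -750 - 16 = -766)
-272238 - H(-1433, U(17, 3*3 - 5)) = -272238 - 1*(-766) = -272238 + 766 = -271472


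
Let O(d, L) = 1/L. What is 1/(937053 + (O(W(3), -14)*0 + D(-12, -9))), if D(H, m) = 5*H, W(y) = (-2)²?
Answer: 1/936993 ≈ 1.0672e-6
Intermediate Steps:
W(y) = 4
1/(937053 + (O(W(3), -14)*0 + D(-12, -9))) = 1/(937053 + (0/(-14) + 5*(-12))) = 1/(937053 + (-1/14*0 - 60)) = 1/(937053 + (0 - 60)) = 1/(937053 - 60) = 1/936993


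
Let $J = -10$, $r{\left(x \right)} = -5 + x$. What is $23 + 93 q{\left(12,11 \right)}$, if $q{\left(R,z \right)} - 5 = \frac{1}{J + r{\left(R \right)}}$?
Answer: $457$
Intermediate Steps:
$q{\left(R,z \right)} = 5 + \frac{1}{-15 + R}$ ($q{\left(R,z \right)} = 5 + \frac{1}{-10 + \left(-5 + R\right)} = 5 + \frac{1}{-15 + R}$)
$23 + 93 q{\left(12,11 \right)} = 23 + 93 \frac{-74 + 5 \cdot 12}{-15 + 12} = 23 + 93 \frac{-74 + 60}{-3} = 23 + 93 \left(\left(- \frac{1}{3}\right) \left(-14\right)\right) = 23 + 93 \cdot \frac{14}{3} = 23 + 434 = 457$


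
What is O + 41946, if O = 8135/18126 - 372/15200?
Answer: 4001688881/95400 ≈ 41946.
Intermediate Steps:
O = 40481/95400 (O = 8135*(1/18126) - 372*1/15200 = 8135/18126 - 93/3800 = 40481/95400 ≈ 0.42433)
O + 41946 = 40481/95400 + 41946 = 4001688881/95400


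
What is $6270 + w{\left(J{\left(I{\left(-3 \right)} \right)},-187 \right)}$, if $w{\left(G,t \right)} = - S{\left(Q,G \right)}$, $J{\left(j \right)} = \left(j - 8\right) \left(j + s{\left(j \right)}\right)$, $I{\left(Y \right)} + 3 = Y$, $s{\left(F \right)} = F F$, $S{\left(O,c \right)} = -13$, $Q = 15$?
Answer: $6283$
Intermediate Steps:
$s{\left(F \right)} = F^{2}$
$I{\left(Y \right)} = -3 + Y$
$J{\left(j \right)} = \left(-8 + j\right) \left(j + j^{2}\right)$ ($J{\left(j \right)} = \left(j - 8\right) \left(j + j^{2}\right) = \left(-8 + j\right) \left(j + j^{2}\right)$)
$w{\left(G,t \right)} = 13$ ($w{\left(G,t \right)} = \left(-1\right) \left(-13\right) = 13$)
$6270 + w{\left(J{\left(I{\left(-3 \right)} \right)},-187 \right)} = 6270 + 13 = 6283$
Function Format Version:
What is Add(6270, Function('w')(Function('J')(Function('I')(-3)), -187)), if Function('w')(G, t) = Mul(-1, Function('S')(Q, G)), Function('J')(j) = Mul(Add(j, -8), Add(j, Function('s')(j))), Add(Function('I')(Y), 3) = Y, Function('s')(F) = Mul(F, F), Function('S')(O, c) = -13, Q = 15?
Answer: 6283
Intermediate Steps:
Function('s')(F) = Pow(F, 2)
Function('I')(Y) = Add(-3, Y)
Function('J')(j) = Mul(Add(-8, j), Add(j, Pow(j, 2))) (Function('J')(j) = Mul(Add(j, -8), Add(j, Pow(j, 2))) = Mul(Add(-8, j), Add(j, Pow(j, 2))))
Function('w')(G, t) = 13 (Function('w')(G, t) = Mul(-1, -13) = 13)
Add(6270, Function('w')(Function('J')(Function('I')(-3)), -187)) = Add(6270, 13) = 6283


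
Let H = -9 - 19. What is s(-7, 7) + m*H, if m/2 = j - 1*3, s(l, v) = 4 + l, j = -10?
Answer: 725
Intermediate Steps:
H = -28
m = -26 (m = 2*(-10 - 1*3) = 2*(-10 - 3) = 2*(-13) = -26)
s(-7, 7) + m*H = (4 - 7) - 26*(-28) = -3 + 728 = 725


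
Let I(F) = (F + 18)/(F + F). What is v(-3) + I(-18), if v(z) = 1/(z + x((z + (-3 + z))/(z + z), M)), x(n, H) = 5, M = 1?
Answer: ½ ≈ 0.50000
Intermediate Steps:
v(z) = 1/(5 + z) (v(z) = 1/(z + 5) = 1/(5 + z))
I(F) = (18 + F)/(2*F) (I(F) = (18 + F)/((2*F)) = (18 + F)*(1/(2*F)) = (18 + F)/(2*F))
v(-3) + I(-18) = 1/(5 - 3) + (½)*(18 - 18)/(-18) = 1/2 + (½)*(-1/18)*0 = ½ + 0 = ½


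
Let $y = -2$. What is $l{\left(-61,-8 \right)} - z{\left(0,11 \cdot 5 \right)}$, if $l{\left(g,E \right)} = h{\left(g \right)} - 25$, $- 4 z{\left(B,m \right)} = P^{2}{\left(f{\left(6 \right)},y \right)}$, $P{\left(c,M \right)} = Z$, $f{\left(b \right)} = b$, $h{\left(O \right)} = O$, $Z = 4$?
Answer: $-82$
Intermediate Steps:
$P{\left(c,M \right)} = 4$
$z{\left(B,m \right)} = -4$ ($z{\left(B,m \right)} = - \frac{4^{2}}{4} = \left(- \frac{1}{4}\right) 16 = -4$)
$l{\left(g,E \right)} = -25 + g$ ($l{\left(g,E \right)} = g - 25 = -25 + g$)
$l{\left(-61,-8 \right)} - z{\left(0,11 \cdot 5 \right)} = \left(-25 - 61\right) - -4 = -86 + 4 = -82$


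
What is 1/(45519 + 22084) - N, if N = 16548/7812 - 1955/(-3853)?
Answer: -63604329839/24224115387 ≈ -2.6257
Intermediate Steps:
N = 940856/358329 (N = 16548*(1/7812) - 1955*(-1/3853) = 197/93 + 1955/3853 = 940856/358329 ≈ 2.6257)
1/(45519 + 22084) - N = 1/(45519 + 22084) - 1*940856/358329 = 1/67603 - 940856/358329 = -63604329839/24224115387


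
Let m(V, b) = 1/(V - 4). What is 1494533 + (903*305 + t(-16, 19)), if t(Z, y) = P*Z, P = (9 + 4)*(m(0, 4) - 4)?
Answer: 1770832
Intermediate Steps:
m(V, b) = 1/(-4 + V)
P = -221/4 (P = (9 + 4)*(1/(-4 + 0) - 4) = 13*(1/(-4) - 4) = 13*(-¼ - 4) = 13*(-17/4) = -221/4 ≈ -55.250)
t(Z, y) = -221*Z/4
1494533 + (903*305 + t(-16, 19)) = 1494533 + (903*305 - 221/4*(-16)) = 1494533 + (275415 + 884) = 1494533 + 276299 = 1770832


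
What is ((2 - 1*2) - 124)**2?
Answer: 15376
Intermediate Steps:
((2 - 1*2) - 124)**2 = ((2 - 2) - 124)**2 = (0 - 124)**2 = (-124)**2 = 15376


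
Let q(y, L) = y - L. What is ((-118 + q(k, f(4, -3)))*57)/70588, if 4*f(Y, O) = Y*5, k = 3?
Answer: -1710/17647 ≈ -0.096900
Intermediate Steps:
f(Y, O) = 5*Y/4 (f(Y, O) = (Y*5)/4 = (5*Y)/4 = 5*Y/4)
((-118 + q(k, f(4, -3)))*57)/70588 = ((-118 + (3 - 5*4/4))*57)/70588 = ((-118 + (3 - 1*5))*57)*(1/70588) = ((-118 + (3 - 5))*57)*(1/70588) = ((-118 - 2)*57)*(1/70588) = -120*57*(1/70588) = -6840*1/70588 = -1710/17647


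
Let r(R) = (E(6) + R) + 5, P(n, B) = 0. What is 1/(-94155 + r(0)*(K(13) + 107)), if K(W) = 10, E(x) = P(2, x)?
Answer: -1/93570 ≈ -1.0687e-5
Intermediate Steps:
E(x) = 0
r(R) = 5 + R (r(R) = (0 + R) + 5 = R + 5 = 5 + R)
1/(-94155 + r(0)*(K(13) + 107)) = 1/(-94155 + (5 + 0)*(10 + 107)) = 1/(-94155 + 5*117) = 1/(-94155 + 585) = 1/(-93570) = -1/93570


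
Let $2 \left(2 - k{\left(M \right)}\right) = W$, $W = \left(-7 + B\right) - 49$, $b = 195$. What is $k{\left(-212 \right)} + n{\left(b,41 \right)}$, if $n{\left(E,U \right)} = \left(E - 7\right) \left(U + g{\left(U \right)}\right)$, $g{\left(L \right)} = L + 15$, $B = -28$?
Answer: $18280$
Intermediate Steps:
$g{\left(L \right)} = 15 + L$
$W = -84$ ($W = \left(-7 - 28\right) - 49 = -35 - 49 = -84$)
$k{\left(M \right)} = 44$ ($k{\left(M \right)} = 2 - -42 = 2 + 42 = 44$)
$n{\left(E,U \right)} = \left(-7 + E\right) \left(15 + 2 U\right)$ ($n{\left(E,U \right)} = \left(E - 7\right) \left(U + \left(15 + U\right)\right) = \left(-7 + E\right) \left(15 + 2 U\right)$)
$k{\left(-212 \right)} + n{\left(b,41 \right)} = 44 + \left(-105 - 574 + 195 \cdot 41 + 195 \left(15 + 41\right)\right) = 44 + \left(-105 - 574 + 7995 + 195 \cdot 56\right) = 44 + \left(-105 - 574 + 7995 + 10920\right) = 44 + 18236 = 18280$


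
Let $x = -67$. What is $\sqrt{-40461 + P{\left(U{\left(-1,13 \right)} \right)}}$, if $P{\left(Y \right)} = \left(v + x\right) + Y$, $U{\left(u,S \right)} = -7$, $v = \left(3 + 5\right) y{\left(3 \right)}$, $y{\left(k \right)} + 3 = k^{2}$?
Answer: $i \sqrt{40487} \approx 201.21 i$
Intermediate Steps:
$y{\left(k \right)} = -3 + k^{2}$
$v = 48$ ($v = \left(3 + 5\right) \left(-3 + 3^{2}\right) = 8 \left(-3 + 9\right) = 8 \cdot 6 = 48$)
$P{\left(Y \right)} = -19 + Y$ ($P{\left(Y \right)} = \left(48 - 67\right) + Y = -19 + Y$)
$\sqrt{-40461 + P{\left(U{\left(-1,13 \right)} \right)}} = \sqrt{-40461 - 26} = \sqrt{-40487} = i \sqrt{40487}$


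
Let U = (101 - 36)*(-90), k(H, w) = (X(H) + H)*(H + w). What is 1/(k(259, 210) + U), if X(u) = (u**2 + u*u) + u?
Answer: 1/63159070 ≈ 1.5833e-8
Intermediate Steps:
X(u) = u + 2*u**2 (X(u) = (u**2 + u**2) + u = 2*u**2 + u = u + 2*u**2)
k(H, w) = (H + w)*(H + H*(1 + 2*H)) (k(H, w) = (H*(1 + 2*H) + H)*(H + w) = (H + H*(1 + 2*H))*(H + w) = (H + w)*(H + H*(1 + 2*H)))
U = -5850 (U = 65*(-90) = -5850)
1/(k(259, 210) + U) = 1/(2*259*(259 + 210 + 259**2 + 259*210) - 5850) = 1/(2*259*(259 + 210 + 67081 + 54390) - 5850) = 1/(2*259*121940 - 5850) = 1/(63164920 - 5850) = 1/63159070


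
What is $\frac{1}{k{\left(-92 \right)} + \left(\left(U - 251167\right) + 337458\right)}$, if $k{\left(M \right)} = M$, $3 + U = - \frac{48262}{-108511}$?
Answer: $\frac{108511}{9353262418} \approx 1.1601 \cdot 10^{-5}$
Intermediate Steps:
$U = - \frac{277271}{108511}$ ($U = -3 - \frac{48262}{-108511} = -3 - - \frac{48262}{108511} = -3 + \frac{48262}{108511} = - \frac{277271}{108511} \approx -2.5552$)
$\frac{1}{k{\left(-92 \right)} + \left(\left(U - 251167\right) + 337458\right)} = \frac{1}{-92 + \left(\left(- \frac{277271}{108511} - 251167\right) + 337458\right)} = \frac{1}{-92 + \left(- \frac{27254659608}{108511} + 337458\right)} = \frac{1}{-92 + \frac{9363245430}{108511}} = \frac{1}{\frac{9353262418}{108511}} = \frac{108511}{9353262418}$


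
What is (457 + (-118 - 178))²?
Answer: 25921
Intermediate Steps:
(457 + (-118 - 178))² = (457 - 296)² = 161² = 25921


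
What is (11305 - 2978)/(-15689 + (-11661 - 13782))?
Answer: -8327/41132 ≈ -0.20245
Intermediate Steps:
(11305 - 2978)/(-15689 + (-11661 - 13782)) = 8327/(-15689 - 25443) = 8327/(-41132) = 8327*(-1/41132) = -8327/41132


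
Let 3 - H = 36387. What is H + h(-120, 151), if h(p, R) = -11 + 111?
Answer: -36284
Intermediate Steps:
H = -36384 (H = 3 - 1*36387 = 3 - 36387 = -36384)
h(p, R) = 100
H + h(-120, 151) = -36384 + 100 = -36284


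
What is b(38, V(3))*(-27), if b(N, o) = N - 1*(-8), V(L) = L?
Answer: -1242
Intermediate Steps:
b(N, o) = 8 + N (b(N, o) = N + 8 = 8 + N)
b(38, V(3))*(-27) = (8 + 38)*(-27) = 46*(-27) = -1242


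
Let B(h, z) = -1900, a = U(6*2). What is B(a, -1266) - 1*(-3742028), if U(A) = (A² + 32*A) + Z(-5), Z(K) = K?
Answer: 3740128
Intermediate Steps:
U(A) = -5 + A² + 32*A (U(A) = (A² + 32*A) - 5 = -5 + A² + 32*A)
a = 523 (a = -5 + (6*2)² + 32*(6*2) = -5 + 12² + 32*12 = -5 + 144 + 384 = 523)
B(a, -1266) - 1*(-3742028) = -1900 - 1*(-3742028) = -1900 + 3742028 = 3740128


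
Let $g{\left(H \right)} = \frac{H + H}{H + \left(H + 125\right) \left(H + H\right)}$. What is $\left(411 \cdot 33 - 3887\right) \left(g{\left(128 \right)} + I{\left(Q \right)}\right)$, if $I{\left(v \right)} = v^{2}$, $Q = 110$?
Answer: $\frac{59359376552}{507} \approx 1.1708 \cdot 10^{8}$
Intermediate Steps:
$g{\left(H \right)} = \frac{2 H}{H + 2 H \left(125 + H\right)}$ ($g{\left(H \right)} = \frac{2 H}{H + \left(125 + H\right) 2 H} = \frac{2 H}{H + 2 H \left(125 + H\right)}$)
$\left(411 \cdot 33 - 3887\right) \left(g{\left(128 \right)} + I{\left(Q \right)}\right) = \left(411 \cdot 33 - 3887\right) \left(\frac{2}{251 + 2 \cdot 128} + 110^{2}\right) = \left(13563 - 3887\right) \left(\frac{2}{251 + 256} + 12100\right) = 9676 \left(\frac{2}{507} + 12100\right) = 9676 \cdot \frac{6134702}{507} = \frac{59359376552}{507}$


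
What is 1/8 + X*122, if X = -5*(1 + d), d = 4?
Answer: -24399/8 ≈ -3049.9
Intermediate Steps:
X = -25 (X = -5*(1 + 4) = -5*5 = -25)
1/8 + X*122 = 1/8 - 25*122 = ⅛ - 3050 = -24399/8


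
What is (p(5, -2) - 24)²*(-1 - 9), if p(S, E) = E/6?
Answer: -53290/9 ≈ -5921.1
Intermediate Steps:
p(S, E) = E/6 (p(S, E) = E*(⅙) = E/6)
(p(5, -2) - 24)²*(-1 - 9) = ((⅙)*(-2) - 24)²*(-1 - 9) = (-⅓ - 24)²*(-10) = (-73/3)²*(-10) = (5329/9)*(-10) = -53290/9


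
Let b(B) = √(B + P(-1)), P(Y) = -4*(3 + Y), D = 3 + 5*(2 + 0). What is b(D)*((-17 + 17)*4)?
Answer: 0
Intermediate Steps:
D = 13 (D = 3 + 5*2 = 3 + 10 = 13)
P(Y) = -12 - 4*Y
b(B) = √(-8 + B) (b(B) = √(B + (-12 - 4*(-1))) = √(B + (-12 + 4)) = √(B - 8) = √(-8 + B))
b(D)*((-17 + 17)*4) = √(-8 + 13)*((-17 + 17)*4) = √5*(0*4) = √5*0 = 0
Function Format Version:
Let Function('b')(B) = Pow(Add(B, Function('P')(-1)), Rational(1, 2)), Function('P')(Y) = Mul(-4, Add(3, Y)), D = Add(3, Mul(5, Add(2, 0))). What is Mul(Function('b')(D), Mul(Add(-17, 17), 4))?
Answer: 0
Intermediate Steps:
D = 13 (D = Add(3, Mul(5, 2)) = Add(3, 10) = 13)
Function('P')(Y) = Add(-12, Mul(-4, Y))
Function('b')(B) = Pow(Add(-8, B), Rational(1, 2)) (Function('b')(B) = Pow(Add(B, Add(-12, Mul(-4, -1))), Rational(1, 2)) = Pow(Add(B, Add(-12, 4)), Rational(1, 2)) = Pow(Add(B, -8), Rational(1, 2)) = Pow(Add(-8, B), Rational(1, 2)))
Mul(Function('b')(D), Mul(Add(-17, 17), 4)) = Mul(Pow(Add(-8, 13), Rational(1, 2)), Mul(Add(-17, 17), 4)) = Mul(Pow(5, Rational(1, 2)), Mul(0, 4)) = Mul(Pow(5, Rational(1, 2)), 0) = 0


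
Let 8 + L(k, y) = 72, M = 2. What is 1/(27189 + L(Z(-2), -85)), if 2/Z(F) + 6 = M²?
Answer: 1/27253 ≈ 3.6693e-5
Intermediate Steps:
Z(F) = -1 (Z(F) = 2/(-6 + 2²) = 2/(-6 + 4) = 2/(-2) = 2*(-½) = -1)
L(k, y) = 64 (L(k, y) = -8 + 72 = 64)
1/(27189 + L(Z(-2), -85)) = 1/(27189 + 64) = 1/27253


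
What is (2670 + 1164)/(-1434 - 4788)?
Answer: -639/1037 ≈ -0.61620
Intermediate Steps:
(2670 + 1164)/(-1434 - 4788) = 3834/(-6222) = 3834*(-1/6222) = -639/1037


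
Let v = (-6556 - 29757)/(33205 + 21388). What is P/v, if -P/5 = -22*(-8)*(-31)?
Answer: -1489297040/36313 ≈ -41013.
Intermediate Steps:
v = -36313/54593 ≈ -0.66516
P = 27280 (P = -5*(-22*(-8))*(-31) = -880*(-31) = -5*(-5456) = 27280)
P/v = 27280/(-36313/54593) = 27280*(-54593/36313) = -1489297040/36313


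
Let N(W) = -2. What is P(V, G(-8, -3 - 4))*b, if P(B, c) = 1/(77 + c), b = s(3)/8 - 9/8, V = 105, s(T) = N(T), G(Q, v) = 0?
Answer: -1/56 ≈ -0.017857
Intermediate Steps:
s(T) = -2
b = -11/8 (b = -2/8 - 9/8 = -2*⅛ - 9*⅛ = -¼ - 9/8 = -11/8 ≈ -1.3750)
P(V, G(-8, -3 - 4))*b = -11/8/(77 + 0) = -11/8/77 = (1/77)*(-11/8) = -1/56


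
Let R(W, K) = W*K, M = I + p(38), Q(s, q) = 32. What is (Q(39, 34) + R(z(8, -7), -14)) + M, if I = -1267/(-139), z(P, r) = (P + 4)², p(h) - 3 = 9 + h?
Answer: -267559/139 ≈ -1924.9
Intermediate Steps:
p(h) = 12 + h (p(h) = 3 + (9 + h) = 12 + h)
z(P, r) = (4 + P)²
I = 1267/139 (I = -1267*(-1/139) = 1267/139 ≈ 9.1151)
M = 8217/139 (M = 1267/139 + (12 + 38) = 1267/139 + 50 = 8217/139 ≈ 59.115)
R(W, K) = K*W
(Q(39, 34) + R(z(8, -7), -14)) + M = (32 - 14*(4 + 8)²) + 8217/139 = (32 - 14*12²) + 8217/139 = (32 - 14*144) + 8217/139 = (32 - 2016) + 8217/139 = -1984 + 8217/139 = -267559/139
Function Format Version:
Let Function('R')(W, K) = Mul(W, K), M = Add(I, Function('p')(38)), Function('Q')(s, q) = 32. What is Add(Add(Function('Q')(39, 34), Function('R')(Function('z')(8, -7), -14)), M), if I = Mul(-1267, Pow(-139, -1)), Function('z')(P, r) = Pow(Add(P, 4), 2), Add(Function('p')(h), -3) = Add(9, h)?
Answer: Rational(-267559, 139) ≈ -1924.9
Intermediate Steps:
Function('p')(h) = Add(12, h) (Function('p')(h) = Add(3, Add(9, h)) = Add(12, h))
Function('z')(P, r) = Pow(Add(4, P), 2)
I = Rational(1267, 139) (I = Mul(-1267, Rational(-1, 139)) = Rational(1267, 139) ≈ 9.1151)
M = Rational(8217, 139) (M = Add(Rational(1267, 139), Add(12, 38)) = Add(Rational(1267, 139), 50) = Rational(8217, 139) ≈ 59.115)
Function('R')(W, K) = Mul(K, W)
Add(Add(Function('Q')(39, 34), Function('R')(Function('z')(8, -7), -14)), M) = Add(Add(32, Mul(-14, Pow(Add(4, 8), 2))), Rational(8217, 139)) = Add(Add(32, Mul(-14, Pow(12, 2))), Rational(8217, 139)) = Add(Add(32, Mul(-14, 144)), Rational(8217, 139)) = Add(Add(32, -2016), Rational(8217, 139)) = Add(-1984, Rational(8217, 139)) = Rational(-267559, 139)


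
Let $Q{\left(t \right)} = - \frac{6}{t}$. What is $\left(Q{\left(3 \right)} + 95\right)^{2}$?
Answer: $8649$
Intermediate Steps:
$\left(Q{\left(3 \right)} + 95\right)^{2} = \left(- \frac{6}{3} + 95\right)^{2} = \left(\left(-6\right) \frac{1}{3} + 95\right)^{2} = \left(-2 + 95\right)^{2} = 93^{2} = 8649$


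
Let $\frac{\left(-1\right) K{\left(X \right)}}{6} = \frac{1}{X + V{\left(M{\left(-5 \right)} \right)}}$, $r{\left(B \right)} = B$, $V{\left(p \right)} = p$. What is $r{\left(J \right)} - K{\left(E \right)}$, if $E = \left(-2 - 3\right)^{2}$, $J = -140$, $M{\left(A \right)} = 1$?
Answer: $- \frac{1817}{13} \approx -139.77$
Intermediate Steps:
$E = 25$ ($E = \left(-5\right)^{2} = 25$)
$K{\left(X \right)} = - \frac{6}{1 + X}$ ($K{\left(X \right)} = - \frac{6}{X + 1} = - \frac{6}{1 + X}$)
$r{\left(J \right)} - K{\left(E \right)} = -140 - - \frac{6}{1 + 25} = -140 - - \frac{6}{26} = -140 - \left(-6\right) \frac{1}{26} = -140 - - \frac{3}{13} = -140 + \frac{3}{13} = - \frac{1817}{13}$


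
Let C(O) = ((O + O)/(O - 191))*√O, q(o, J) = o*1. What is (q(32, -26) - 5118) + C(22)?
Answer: -5086 - 44*√22/169 ≈ -5087.2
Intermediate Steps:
q(o, J) = o
C(O) = 2*O^(3/2)/(-191 + O) (C(O) = ((2*O)/(-191 + O))*√O = (2*O/(-191 + O))*√O = 2*O^(3/2)/(-191 + O))
(q(32, -26) - 5118) + C(22) = (32 - 5118) + 2*22^(3/2)/(-191 + 22) = -5086 + 2*(22*√22)/(-169) = -5086 + 2*(22*√22)*(-1/169) = -5086 - 44*√22/169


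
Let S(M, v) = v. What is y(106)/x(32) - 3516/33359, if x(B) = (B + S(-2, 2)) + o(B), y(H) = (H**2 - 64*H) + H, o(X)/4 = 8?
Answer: 75909133/1100847 ≈ 68.955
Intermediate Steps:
o(X) = 32 (o(X) = 4*8 = 32)
y(H) = H**2 - 63*H
x(B) = 34 + B (x(B) = (B + 2) + 32 = (2 + B) + 32 = 34 + B)
y(106)/x(32) - 3516/33359 = (106*(-63 + 106))/(34 + 32) - 3516/33359 = (106*43)/66 - 3516*1/33359 = 4558*(1/66) - 3516/33359 = 2279/33 - 3516/33359 = 75909133/1100847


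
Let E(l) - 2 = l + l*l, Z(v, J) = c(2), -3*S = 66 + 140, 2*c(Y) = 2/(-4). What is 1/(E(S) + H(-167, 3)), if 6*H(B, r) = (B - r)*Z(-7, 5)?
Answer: 36/167599 ≈ 0.00021480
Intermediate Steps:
c(Y) = -¼ (c(Y) = (2/(-4))/2 = (2*(-¼))/2 = (½)*(-½) = -¼)
S = -206/3 (S = -(66 + 140)/3 = -⅓*206 = -206/3 ≈ -68.667)
Z(v, J) = -¼
E(l) = 2 + l + l² (E(l) = 2 + (l + l*l) = 2 + (l + l²) = 2 + l + l²)
H(B, r) = -B/24 + r/24 (H(B, r) = ((B - r)*(-¼))/6 = (-B/4 + r/4)/6 = -B/24 + r/24)
1/(E(S) + H(-167, 3)) = 1/((2 - 206/3 + (-206/3)²) + (-1/24*(-167) + (1/24)*3)) = 1/((2 - 206/3 + 42436/9) + (167/24 + ⅛)) = 1/(41836/9 + 85/12) = 1/(167599/36) = 36/167599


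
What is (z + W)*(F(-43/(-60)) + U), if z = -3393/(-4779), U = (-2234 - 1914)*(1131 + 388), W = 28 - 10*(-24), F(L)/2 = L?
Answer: -5394186934229/3186 ≈ -1.6931e+9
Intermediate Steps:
F(L) = 2*L
W = 268 (W = 28 + 240 = 268)
U = -6300812 (U = -4148*1519 = -6300812)
z = 377/531 (z = -3393*(-1/4779) = 377/531 ≈ 0.70998)
(z + W)*(F(-43/(-60)) + U) = (377/531 + 268)*(2*(-43/(-60)) - 6300812) = 142685*(2*(-43*(-1/60)) - 6300812)/531 = 142685*(2*(43/60) - 6300812)/531 = 142685*(43/30 - 6300812)/531 = (142685/531)*(-189024317/30) = -5394186934229/3186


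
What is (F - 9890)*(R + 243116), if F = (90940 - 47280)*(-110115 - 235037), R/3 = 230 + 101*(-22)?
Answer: -3573544760239400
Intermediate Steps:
R = -5976 (R = 3*(230 + 101*(-22)) = 3*(230 - 2222) = 3*(-1992) = -5976)
F = -15069336320 (F = 43660*(-345152) = -15069336320)
(F - 9890)*(R + 243116) = (-15069336320 - 9890)*(-5976 + 243116) = -15069346210*237140 = -3573544760239400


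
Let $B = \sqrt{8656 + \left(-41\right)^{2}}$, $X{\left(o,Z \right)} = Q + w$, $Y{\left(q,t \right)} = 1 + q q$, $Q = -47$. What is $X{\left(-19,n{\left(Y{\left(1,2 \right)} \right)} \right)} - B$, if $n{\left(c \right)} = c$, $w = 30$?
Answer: $-17 - \sqrt{10337} \approx -118.67$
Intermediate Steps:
$Y{\left(q,t \right)} = 1 + q^{2}$
$X{\left(o,Z \right)} = -17$ ($X{\left(o,Z \right)} = -47 + 30 = -17$)
$B = \sqrt{10337}$ ($B = \sqrt{8656 + 1681} = \sqrt{10337} \approx 101.67$)
$X{\left(-19,n{\left(Y{\left(1,2 \right)} \right)} \right)} - B = -17 - \sqrt{10337}$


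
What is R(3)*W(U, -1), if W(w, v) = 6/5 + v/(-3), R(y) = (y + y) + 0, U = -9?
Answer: 46/5 ≈ 9.2000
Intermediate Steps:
R(y) = 2*y (R(y) = 2*y + 0 = 2*y)
W(w, v) = 6/5 - v/3 (W(w, v) = 6*(⅕) + v*(-⅓) = 6/5 - v/3)
R(3)*W(U, -1) = (2*3)*(6/5 - ⅓*(-1)) = 6*(6/5 + ⅓) = 6*(23/15) = 46/5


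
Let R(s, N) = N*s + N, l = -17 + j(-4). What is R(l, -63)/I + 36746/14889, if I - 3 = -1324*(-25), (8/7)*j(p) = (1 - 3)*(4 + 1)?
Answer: 708353435/281640324 ≈ 2.5151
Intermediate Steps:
j(p) = -35/4 (j(p) = 7*((1 - 3)*(4 + 1))/8 = 7*(-2*5)/8 = (7/8)*(-10) = -35/4)
l = -103/4 (l = -17 - 35/4 = -103/4 ≈ -25.750)
I = 33103 (I = 3 - 1324*(-25) = 3 + 33100 = 33103)
R(s, N) = N + N*s
R(l, -63)/I + 36746/14889 = -63*(1 - 103/4)/33103 + 36746/14889 = -63*(-99/4)*(1/33103) + 36746*(1/14889) = (6237/4)*(1/33103) + 36746/14889 = 891/18916 + 36746/14889 = 708353435/281640324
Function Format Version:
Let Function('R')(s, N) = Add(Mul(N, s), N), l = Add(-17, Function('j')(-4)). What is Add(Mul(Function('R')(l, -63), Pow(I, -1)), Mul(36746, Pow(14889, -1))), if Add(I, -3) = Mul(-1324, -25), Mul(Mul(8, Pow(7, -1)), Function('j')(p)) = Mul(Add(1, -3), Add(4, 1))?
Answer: Rational(708353435, 281640324) ≈ 2.5151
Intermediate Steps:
Function('j')(p) = Rational(-35, 4) (Function('j')(p) = Mul(Rational(7, 8), Mul(Add(1, -3), Add(4, 1))) = Mul(Rational(7, 8), Mul(-2, 5)) = Mul(Rational(7, 8), -10) = Rational(-35, 4))
l = Rational(-103, 4) (l = Add(-17, Rational(-35, 4)) = Rational(-103, 4) ≈ -25.750)
I = 33103 (I = Add(3, Mul(-1324, -25)) = Add(3, 33100) = 33103)
Function('R')(s, N) = Add(N, Mul(N, s))
Add(Mul(Function('R')(l, -63), Pow(I, -1)), Mul(36746, Pow(14889, -1))) = Add(Mul(Mul(-63, Add(1, Rational(-103, 4))), Pow(33103, -1)), Mul(36746, Pow(14889, -1))) = Add(Mul(Mul(-63, Rational(-99, 4)), Rational(1, 33103)), Mul(36746, Rational(1, 14889))) = Add(Mul(Rational(6237, 4), Rational(1, 33103)), Rational(36746, 14889)) = Add(Rational(891, 18916), Rational(36746, 14889)) = Rational(708353435, 281640324)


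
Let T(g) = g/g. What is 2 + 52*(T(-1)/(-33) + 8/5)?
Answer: 13798/165 ≈ 83.624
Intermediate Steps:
T(g) = 1
2 + 52*(T(-1)/(-33) + 8/5) = 2 + 52*(1/(-33) + 8/5) = 2 + 52*(1*(-1/33) + 8*(1/5)) = 2 + 52*(-1/33 + 8/5) = 2 + 52*(259/165) = 2 + 13468/165 = 13798/165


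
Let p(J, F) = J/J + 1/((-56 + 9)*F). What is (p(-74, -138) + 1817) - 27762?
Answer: -168272783/6486 ≈ -25944.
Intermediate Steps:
p(J, F) = 1 - 1/(47*F) (p(J, F) = 1 + 1/((-47)*F) = 1 - 1/(47*F))
(p(-74, -138) + 1817) - 27762 = ((-1/47 - 138)/(-138) + 1817) - 27762 = (-1/138*(-6487/47) + 1817) - 27762 = (6487/6486 + 1817) - 27762 = 11791549/6486 - 27762 = -168272783/6486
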